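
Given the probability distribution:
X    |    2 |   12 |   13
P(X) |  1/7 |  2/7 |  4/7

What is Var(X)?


E[X] = 78/7
E[X²] = 968/7
Var(X) = E[X²] - (E[X])² = 968/7 - 6084/49 = 692/49

Var(X) = 692/49 ≈ 14.1224


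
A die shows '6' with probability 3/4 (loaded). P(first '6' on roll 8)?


Geometric: P(X=8) = (1-p)^(k-1)×p = (1/4)^7×3/4 = 3/65536

P(X=8) = 3/65536 ≈ 0.00%


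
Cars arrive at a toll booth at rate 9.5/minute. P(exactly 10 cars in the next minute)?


Poisson(λ=9.5): P(X=10) = e^(-λ)×λ^k/k!
= e^(-9.5) × 9.5^10 / 10!
≈ 7.485182989e-05 × 5987369392.38 / 3628800 ≈ 0.123502

P(X=10) ≈ 0.123502 ≈ 12.35%


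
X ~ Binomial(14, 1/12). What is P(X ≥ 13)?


P(X ≥ 13) = Σ P(X=i) for i=13..14
P(X=13) = 77/641959232274432
P(X=14) = 1/1283918464548864
Sum = 155/1283918464548864

P(X ≥ 13) = 155/1283918464548864 ≈ 0.00%


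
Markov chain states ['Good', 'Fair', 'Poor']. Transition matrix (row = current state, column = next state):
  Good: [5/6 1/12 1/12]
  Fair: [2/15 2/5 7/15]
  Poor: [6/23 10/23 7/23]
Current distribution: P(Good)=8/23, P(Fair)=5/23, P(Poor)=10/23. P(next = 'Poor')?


P(next=Poor) = Σᵢ P(now=i)×P(i→Poor)
= 8/23×1/12 + 5/23×7/15 + 10/23×7/23
= 2/69 + 7/69 + 70/529 = 139/529

P = 139/529 ≈ 0.2628


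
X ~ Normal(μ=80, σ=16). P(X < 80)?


z = (80-80)/16 = 0.0
P(Z < 0.0) = 0.5000

P(X < 80) ≈ 0.5000


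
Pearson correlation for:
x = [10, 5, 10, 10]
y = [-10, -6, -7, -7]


n=4, Σx=35, Σy=-30, Σxy=-270, Σx²=325, Σy²=234
r = (4×(-270) - 35×(-30))/√((4×325 - 35²)(4×234 - (-30)²))
= -30/√(75×36) = -30/√2700 ≈ -30/51.9615 ≈ -0.5774

r ≈ -0.5774


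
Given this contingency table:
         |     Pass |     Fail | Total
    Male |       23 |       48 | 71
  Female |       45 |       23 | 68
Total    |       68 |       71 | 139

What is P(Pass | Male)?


P(Pass | Male) = 23/(23+48) = 23/71

P(Pass|Male) = 23/71 ≈ 32.39%


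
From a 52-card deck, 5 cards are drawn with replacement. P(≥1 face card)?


P(not a face card) = 40/52 = 10/13
P(none in 5 draws) = (10/13)^5 = 100000/371293
P(≥1 face card) = 1 - 100000/371293 = 271293/371293

P = 271293/371293 ≈ 73.07%


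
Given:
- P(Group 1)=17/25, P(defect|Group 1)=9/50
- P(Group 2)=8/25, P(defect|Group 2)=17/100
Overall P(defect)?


P(B) = Σ P(B|Aᵢ)×P(Aᵢ)
  9/50×17/25 = 153/1250
  17/100×8/25 = 34/625
Sum = 221/1250

P(defect) = 221/1250 ≈ 17.68%


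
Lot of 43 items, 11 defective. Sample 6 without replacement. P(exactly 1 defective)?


Hypergeometric: C(11,1)×C(32,5)/C(43,6)
= 11×201376/6096454 = 158224/435461

P(X=1) = 158224/435461 ≈ 36.33%


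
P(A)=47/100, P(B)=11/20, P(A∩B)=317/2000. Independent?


P(A)×P(B) = 517/2000
P(A∩B) = 317/2000
Not equal → NOT independent

No, not independent


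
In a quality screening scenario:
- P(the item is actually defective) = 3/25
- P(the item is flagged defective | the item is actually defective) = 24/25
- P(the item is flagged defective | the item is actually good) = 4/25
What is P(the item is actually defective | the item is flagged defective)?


Using Bayes' theorem:
P(A|B) = P(B|A)·P(A) / P(B)

P(the item is flagged defective) = 24/25 × 3/25 + 4/25 × 22/25
= 72/625 + 88/625 = 32/125

P(the item is actually defective|the item is flagged defective) = (72/625) / (32/125) = 9/20

P(the item is actually defective|the item is flagged defective) = 9/20 ≈ 45.00%


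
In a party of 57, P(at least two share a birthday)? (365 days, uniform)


P(all different) = Π(365-i)/365 for i=0..56
= 0.009878
P(match) = 1 - 0.009878 = 0.990122

P ≈ 0.9901 ≈ 99.01%


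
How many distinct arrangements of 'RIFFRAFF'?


Letters: 8, freq: {'R': 2, 'I': 1, 'F': 4, 'A': 1}
8!/(2!×1!×4!×1!) = 40320/48 = 840

840


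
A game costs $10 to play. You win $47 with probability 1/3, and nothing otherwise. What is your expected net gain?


E[gain] = (47-10)×1/3 + (-10)×2/3
= 37/3 - 20/3 = 17/3

Expected net gain = $17/3 ≈ $5.67


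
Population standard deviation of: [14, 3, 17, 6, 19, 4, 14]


Mean = 77/7 = 11
  (14-11)²=9
  (3-11)²=64
  (17-11)²=36
  (6-11)²=25
  (19-11)²=64
  (4-11)²=49
  (14-11)²=9
Σ(x-μ)² = 256
σ² = 256/7

σ = √(256/7) ≈ 6.0474


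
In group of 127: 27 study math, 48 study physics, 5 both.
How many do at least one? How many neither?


|A∪B| = 27+48-5 = 70
Neither = 127-70 = 57

At least one: 70; Neither: 57


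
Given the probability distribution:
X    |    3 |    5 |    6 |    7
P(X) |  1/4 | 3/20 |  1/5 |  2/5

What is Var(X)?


E[X] = 11/2
E[X²] = 164/5
Var(X) = E[X²] - (E[X])² = 164/5 - 121/4 = 51/20

Var(X) = 51/20 ≈ 2.5500


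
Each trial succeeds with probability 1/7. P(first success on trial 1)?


Geometric: P(X=1) = (1-p)^(k-1)×p = (6/7)^0×1/7 = 1/7

P(X=1) = 1/7 ≈ 14.29%


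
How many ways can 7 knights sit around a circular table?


Circular arrangements of 7 distinct objects: fix one position to break rotational symmetry.
(n-1)! = 6! = 720

720


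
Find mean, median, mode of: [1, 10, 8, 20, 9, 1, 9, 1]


Sorted: [1, 1, 1, 8, 9, 9, 10, 20]
Mean = 59/8
Median = 17/2
Freq: {1: 3, 10: 1, 8: 1, 20: 1, 9: 2}
Mode: [1]

Mean=59/8, Median=17/2, Mode=1


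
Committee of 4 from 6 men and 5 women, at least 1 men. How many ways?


Count by #men:
  1M,3W: C(6,1)×C(5,3)=60
  2M,2W: C(6,2)×C(5,2)=150
  3M,1W: C(6,3)×C(5,1)=100
  4M,0W: C(6,4)×C(5,0)=15
Total = 325

325


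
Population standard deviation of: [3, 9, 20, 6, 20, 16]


Mean = 74/6 = 37/3
  (3-37/3)²=784/9
  (9-37/3)²=100/9
  (20-37/3)²=529/9
  (6-37/3)²=361/9
  (20-37/3)²=529/9
  (16-37/3)²=121/9
Σ(x-μ)² = 808/3
σ² = (808/3)/6 = 404/9

σ = √(404/9) ≈ 6.6999


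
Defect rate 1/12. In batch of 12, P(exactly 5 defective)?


Binomial: P(X=5) = C(12,5)×p^5×(1-p)^7
= 792 × 1/248832 × 19487171/35831808 = 214358881/123834728448

P(X=5) = 214358881/123834728448 ≈ 0.17%


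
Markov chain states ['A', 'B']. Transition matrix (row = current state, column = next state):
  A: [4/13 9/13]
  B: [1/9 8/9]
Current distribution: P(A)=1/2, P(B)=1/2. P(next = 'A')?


P(next=A) = Σᵢ P(now=i)×P(i→A)
= 1/2×4/13 + 1/2×1/9
= 2/13 + 1/18 = 49/234

P = 49/234 ≈ 0.2094


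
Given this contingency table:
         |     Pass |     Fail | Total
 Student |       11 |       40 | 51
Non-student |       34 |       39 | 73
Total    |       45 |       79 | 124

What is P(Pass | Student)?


P(Pass | Student) = 11/(11+40) = 11/51

P(Pass|Student) = 11/51 ≈ 21.57%


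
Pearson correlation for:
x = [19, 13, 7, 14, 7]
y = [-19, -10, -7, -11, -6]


n=5, Σx=60, Σy=-53, Σxy=-736, Σx²=824, Σy²=667
r = (5×(-736) - 60×(-53))/√((5×824 - 60²)(5×667 - (-53)²))
= -500/√(520×526) = -500/√273520 ≈ -500/522.9914 ≈ -0.9560

r ≈ -0.9560


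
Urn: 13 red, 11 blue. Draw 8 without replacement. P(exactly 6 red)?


Hypergeometric: C(13,6)×C(11,2)/C(24,8)
= 1716×55/735471 = 2860/22287

P(X=6) = 2860/22287 ≈ 12.83%


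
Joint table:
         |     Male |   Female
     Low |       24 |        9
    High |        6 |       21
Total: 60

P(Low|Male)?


P(Low|Male) = 24/(24+6) = 24/30 = 4/5

P = 4/5 ≈ 80.00%


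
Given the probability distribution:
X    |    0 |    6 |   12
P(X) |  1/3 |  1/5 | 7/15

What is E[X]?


E[X] = Σ x·P(X=x)
= (0)×(1/3) + (6)×(1/5) + (12)×(7/15)
= 34/5

E[X] = 34/5


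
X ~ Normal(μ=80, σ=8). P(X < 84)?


z = (84-80)/8 = 0.5
P(Z < 0.5) = 0.6915

P(X < 84) ≈ 0.6915


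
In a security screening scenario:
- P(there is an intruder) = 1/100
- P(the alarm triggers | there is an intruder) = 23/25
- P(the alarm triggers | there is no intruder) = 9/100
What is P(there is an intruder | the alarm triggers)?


Using Bayes' theorem:
P(A|B) = P(B|A)·P(A) / P(B)

P(the alarm triggers) = 23/25 × 1/100 + 9/100 × 99/100
= 23/2500 + 891/10000 = 983/10000

P(there is an intruder|the alarm triggers) = (23/2500) / (983/10000) = 92/983

P(there is an intruder|the alarm triggers) = 92/983 ≈ 9.36%


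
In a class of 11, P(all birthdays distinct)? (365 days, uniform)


P(all different) = Π(365-i)/365 for i=0..10
= (365/365)×(364/365)×...×(355/365)
= 0.858859

P ≈ 0.8589 ≈ 85.89%


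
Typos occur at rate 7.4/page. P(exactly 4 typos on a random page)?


Poisson(λ=7.4): P(X=4) = e^(-λ)×λ^k/k!
= e^(-7.4) × 7.4^4 / 4!
≈ 0.0006112527611 × 2998.6576 / 24 ≈ 0.076372

P(X=4) ≈ 0.076372 ≈ 7.64%


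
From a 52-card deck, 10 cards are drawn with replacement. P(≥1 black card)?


P(not a black card) = 26/52 = 1/2
P(none in 10 draws) = (1/2)^10 = 1/1024
P(≥1 black card) = 1 - 1/1024 = 1023/1024

P = 1023/1024 ≈ 99.90%


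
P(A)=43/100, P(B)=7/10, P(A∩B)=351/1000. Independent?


P(A)×P(B) = 301/1000
P(A∩B) = 351/1000
Not equal → NOT independent

No, not independent


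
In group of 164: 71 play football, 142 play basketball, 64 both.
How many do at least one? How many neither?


|A∪B| = 71+142-64 = 149
Neither = 164-149 = 15

At least one: 149; Neither: 15


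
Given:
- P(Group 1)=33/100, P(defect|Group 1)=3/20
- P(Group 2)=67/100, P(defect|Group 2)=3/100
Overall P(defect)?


P(B) = Σ P(B|Aᵢ)×P(Aᵢ)
  3/20×33/100 = 99/2000
  3/100×67/100 = 201/10000
Sum = 87/1250

P(defect) = 87/1250 ≈ 6.96%


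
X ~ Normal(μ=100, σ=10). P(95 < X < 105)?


z₁=(95-100)/10=-0.5, z₂=(105-100)/10=0.5
P = Φ(0.5) - Φ(-0.5) = 0.691462 - 0.308538 = 0.382924 ≈ 0.3829

P(95 < X < 105) ≈ 0.3829


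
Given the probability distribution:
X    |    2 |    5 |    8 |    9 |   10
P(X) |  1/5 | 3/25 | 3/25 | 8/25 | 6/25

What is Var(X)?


E[X] = 181/25
E[X²] = 307/5
Var(X) = E[X²] - (E[X])² = 307/5 - 32761/625 = 5614/625

Var(X) = 5614/625 ≈ 8.9824


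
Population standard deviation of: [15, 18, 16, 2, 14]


Mean = 65/5 = 13
  (15-13)²=4
  (18-13)²=25
  (16-13)²=9
  (2-13)²=121
  (14-13)²=1
Σ(x-μ)² = 160
σ² = 160/5 = 32

σ = √(32) ≈ 5.6569


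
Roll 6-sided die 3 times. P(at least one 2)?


P(no 2)^3 = (5/6)^3 = 125/216
P(≥1) = 1 - 125/216 = 91/216

P = 91/216 ≈ 42.13%


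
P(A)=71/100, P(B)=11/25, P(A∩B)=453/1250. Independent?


P(A)×P(B) = 781/2500
P(A∩B) = 453/1250
Not equal → NOT independent

No, not independent


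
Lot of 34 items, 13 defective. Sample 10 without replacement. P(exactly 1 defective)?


Hypergeometric: C(13,1)×C(21,9)/C(34,10)
= 13×293930/131128140 = 1729/59334

P(X=1) = 1729/59334 ≈ 2.91%


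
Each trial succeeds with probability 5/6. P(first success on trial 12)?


Geometric: P(X=12) = (1-p)^(k-1)×p = (1/6)^11×5/6 = 5/2176782336

P(X=12) = 5/2176782336 ≈ 0.00%


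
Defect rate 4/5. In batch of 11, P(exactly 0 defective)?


Binomial: P(X=0) = C(11,0)×p^0×(1-p)^11
= 1 × 1 × 1/48828125 = 1/48828125

P(X=0) = 1/48828125 ≈ 0.00%


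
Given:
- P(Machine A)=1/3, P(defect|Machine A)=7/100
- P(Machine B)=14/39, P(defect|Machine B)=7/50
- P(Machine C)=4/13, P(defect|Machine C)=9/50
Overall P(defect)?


P(B) = Σ P(B|Aᵢ)×P(Aᵢ)
  7/100×1/3 = 7/300
  7/50×14/39 = 49/975
  9/50×4/13 = 18/325
Sum = 503/3900

P(defect) = 503/3900 ≈ 12.90%


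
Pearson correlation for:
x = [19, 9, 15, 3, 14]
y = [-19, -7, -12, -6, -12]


n=5, Σx=60, Σy=-56, Σxy=-790, Σx²=872, Σy²=734
r = (5×(-790) - 60×(-56))/√((5×872 - 60²)(5×734 - (-56)²))
= -590/√(760×534) = -590/√405840 ≈ -590/637.0557 ≈ -0.9261

r ≈ -0.9261


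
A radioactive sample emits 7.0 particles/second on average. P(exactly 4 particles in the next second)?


Poisson(λ=7.0): P(X=4) = e^(-λ)×λ^k/k!
= e^(-7.0) × 7.0^4 / 4!
≈ 0.0009118819656 × 2401 / 24 ≈ 0.091226

P(X=4) ≈ 0.091226 ≈ 9.12%


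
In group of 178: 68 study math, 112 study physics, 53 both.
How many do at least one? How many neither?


|A∪B| = 68+112-53 = 127
Neither = 178-127 = 51

At least one: 127; Neither: 51


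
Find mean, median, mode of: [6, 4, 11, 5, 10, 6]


Sorted: [4, 5, 6, 6, 10, 11]
Mean = 42/6 = 7
Median = 6
Freq: {6: 2, 4: 1, 11: 1, 5: 1, 10: 1}
Mode: [6]

Mean=7, Median=6, Mode=6


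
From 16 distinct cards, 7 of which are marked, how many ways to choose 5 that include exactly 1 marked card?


Choose 1 of the 7 marked cards and 4 of the other 9 cards:
C(7,1)×C(9,4) = 7×126 = 882

882


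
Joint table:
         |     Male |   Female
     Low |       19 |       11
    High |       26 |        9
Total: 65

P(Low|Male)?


P(Low|Male) = 19/(19+26) = 19/45

P = 19/45 ≈ 42.22%


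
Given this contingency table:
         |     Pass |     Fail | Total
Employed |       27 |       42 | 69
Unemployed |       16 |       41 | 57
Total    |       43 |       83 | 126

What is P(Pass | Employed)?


P(Pass | Employed) = 27/(27+42) = 27/69 = 9/23

P(Pass|Employed) = 9/23 ≈ 39.13%


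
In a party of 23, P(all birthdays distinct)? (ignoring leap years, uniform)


P(all different) = Π(365-i)/365 for i=0..22
= (365/365)×(364/365)×...×(343/365)
= 0.492703

P ≈ 0.4927 ≈ 49.27%


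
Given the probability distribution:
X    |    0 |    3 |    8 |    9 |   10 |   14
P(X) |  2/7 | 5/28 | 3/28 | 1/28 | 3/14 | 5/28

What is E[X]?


E[X] = Σ x·P(X=x)
= (0)×(2/7) + (3)×(5/28) + (8)×(3/28) + (9)×(1/28) + (10)×(3/14) + (14)×(5/28)
= 89/14

E[X] = 89/14


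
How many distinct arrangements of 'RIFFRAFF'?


Letters: 8, freq: {'R': 2, 'I': 1, 'F': 4, 'A': 1}
8!/(2!×1!×4!×1!) = 40320/48 = 840

840


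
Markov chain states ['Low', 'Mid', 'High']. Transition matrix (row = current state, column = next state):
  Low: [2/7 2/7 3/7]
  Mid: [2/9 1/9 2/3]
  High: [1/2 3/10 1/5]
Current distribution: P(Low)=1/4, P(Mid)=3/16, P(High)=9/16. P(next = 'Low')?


P(next=Low) = Σᵢ P(now=i)×P(i→Low)
= 1/4×2/7 + 3/16×2/9 + 9/16×1/2
= 1/14 + 1/24 + 9/32 = 265/672

P = 265/672 ≈ 0.3943


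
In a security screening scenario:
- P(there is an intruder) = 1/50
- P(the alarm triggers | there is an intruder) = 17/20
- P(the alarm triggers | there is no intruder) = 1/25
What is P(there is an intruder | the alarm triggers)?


Using Bayes' theorem:
P(A|B) = P(B|A)·P(A) / P(B)

P(the alarm triggers) = 17/20 × 1/50 + 1/25 × 49/50
= 17/1000 + 49/1250 = 281/5000

P(there is an intruder|the alarm triggers) = (17/1000) / (281/5000) = 85/281

P(there is an intruder|the alarm triggers) = 85/281 ≈ 30.25%


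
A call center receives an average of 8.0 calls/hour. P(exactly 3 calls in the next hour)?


Poisson(λ=8.0): P(X=3) = e^(-λ)×λ^k/k!
= e^(-8.0) × 8.0^3 / 3!
≈ 0.0003354626279 × 512 / 6 ≈ 0.028626

P(X=3) ≈ 0.028626 ≈ 2.86%


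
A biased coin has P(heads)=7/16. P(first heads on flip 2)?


Geometric: P(X=2) = (1-p)^(k-1)×p = (9/16)^1×7/16 = 63/256

P(X=2) = 63/256 ≈ 24.61%


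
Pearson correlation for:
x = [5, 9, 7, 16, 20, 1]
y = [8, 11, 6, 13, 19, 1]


n=6, Σx=58, Σy=58, Σxy=770, Σx²=812, Σy²=752
r = (6×770 - 58×58)/√((6×812 - 58²)(6×752 - 58²))
= 1256/√(1508×1148) = 1256/√1731184 ≈ 1256/1315.7447 ≈ 0.9546

r ≈ 0.9546


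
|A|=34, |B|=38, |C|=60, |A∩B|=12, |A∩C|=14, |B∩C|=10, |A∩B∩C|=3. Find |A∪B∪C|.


|A∪B∪C| = 34+38+60-12-14-10+3 = 99

|A∪B∪C| = 99


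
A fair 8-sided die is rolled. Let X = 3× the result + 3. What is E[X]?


E[die] = (1+8)/2 = 9/2
E[X] = 3×9/2 + 3 = 33/2

E[X] = 33/2


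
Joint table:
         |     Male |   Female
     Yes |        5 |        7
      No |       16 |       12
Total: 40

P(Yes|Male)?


P(Yes|Male) = 5/(5+16) = 5/21

P = 5/21 ≈ 23.81%


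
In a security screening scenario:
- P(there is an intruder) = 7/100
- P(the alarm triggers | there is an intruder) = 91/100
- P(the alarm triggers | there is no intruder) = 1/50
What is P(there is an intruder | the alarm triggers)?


Using Bayes' theorem:
P(A|B) = P(B|A)·P(A) / P(B)

P(the alarm triggers) = 91/100 × 7/100 + 1/50 × 93/100
= 637/10000 + 93/5000 = 823/10000

P(there is an intruder|the alarm triggers) = (637/10000) / (823/10000) = 637/823

P(there is an intruder|the alarm triggers) = 637/823 ≈ 77.40%


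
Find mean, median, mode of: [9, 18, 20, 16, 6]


Sorted: [6, 9, 16, 18, 20]
Mean = 69/5
Median = 16
Freq: {9: 1, 18: 1, 20: 1, 16: 1, 6: 1}
Mode: No mode

Mean=69/5, Median=16, Mode=No mode


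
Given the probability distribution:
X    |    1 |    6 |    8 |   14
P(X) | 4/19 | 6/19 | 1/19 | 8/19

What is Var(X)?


E[X] = 160/19
E[X²] = 1852/19
Var(X) = E[X²] - (E[X])² = 1852/19 - 25600/361 = 9588/361

Var(X) = 9588/361 ≈ 26.5596


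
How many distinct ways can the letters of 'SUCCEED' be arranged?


Letters: 7, freq: {'S': 1, 'U': 1, 'C': 2, 'E': 2, 'D': 1}
7!/(1!×1!×2!×2!×1!) = 5040/4 = 1260

1260


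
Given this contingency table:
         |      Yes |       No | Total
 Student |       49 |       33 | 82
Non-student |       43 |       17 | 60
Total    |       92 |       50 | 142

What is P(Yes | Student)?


P(Yes | Student) = 49/(49+33) = 49/82

P(Yes|Student) = 49/82 ≈ 59.76%


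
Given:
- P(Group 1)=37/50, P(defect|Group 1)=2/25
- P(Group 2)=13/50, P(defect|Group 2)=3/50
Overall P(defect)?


P(B) = Σ P(B|Aᵢ)×P(Aᵢ)
  2/25×37/50 = 37/625
  3/50×13/50 = 39/2500
Sum = 187/2500

P(defect) = 187/2500 ≈ 7.48%


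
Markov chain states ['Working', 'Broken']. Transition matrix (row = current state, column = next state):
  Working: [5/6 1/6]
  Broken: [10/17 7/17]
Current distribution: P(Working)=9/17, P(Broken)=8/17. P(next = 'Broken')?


P(next=Broken) = Σᵢ P(now=i)×P(i→Broken)
= 9/17×1/6 + 8/17×7/17
= 3/34 + 56/289 = 163/578

P = 163/578 ≈ 0.2820


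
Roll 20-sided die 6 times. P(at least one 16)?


P(no 16)^6 = (19/20)^6 = 47045881/64000000
P(≥1) = 1 - 47045881/64000000 = 16954119/64000000

P = 16954119/64000000 ≈ 26.49%


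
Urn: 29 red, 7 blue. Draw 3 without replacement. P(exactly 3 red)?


Hypergeometric: C(29,3)×C(7,0)/C(36,3)
= 3654×1/7140 = 87/170

P(X=3) = 87/170 ≈ 51.18%


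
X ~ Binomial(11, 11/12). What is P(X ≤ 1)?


P(X ≤ 1) = Σ P(X=i) for i=0..1
P(X=0) = 1/743008370688
P(X=1) = 121/743008370688
Sum = 61/371504185344

P(X ≤ 1) = 61/371504185344 ≈ 0.00%


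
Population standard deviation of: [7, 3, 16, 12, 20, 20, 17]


Mean = 95/7
  (7-95/7)²=2116/49
  (3-95/7)²=5476/49
  (16-95/7)²=289/49
  (12-95/7)²=121/49
  (20-95/7)²=2025/49
  (20-95/7)²=2025/49
  (17-95/7)²=576/49
Σ(x-μ)² = 1804/7
σ² = (1804/7)/7 = 1804/49

σ = √(1804/49) ≈ 6.0676


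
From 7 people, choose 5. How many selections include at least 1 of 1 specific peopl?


Complement: C(7,5) - C(6,5) = 21 - 6 = 15

15


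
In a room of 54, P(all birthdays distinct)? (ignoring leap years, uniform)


P(all different) = Π(365-i)/365 for i=0..53
= (365/365)×(364/365)×...×(312/365)
= 0.016123

P ≈ 0.0161 ≈ 1.61%


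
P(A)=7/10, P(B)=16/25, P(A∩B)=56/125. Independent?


P(A)×P(B) = 56/125
P(A∩B) = 56/125
Equal ✓ → Independent

Yes, independent


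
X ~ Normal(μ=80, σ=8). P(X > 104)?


z = (104-80)/8 = 3.0
P(X > 104) = 1 - P(Z ≤ 3.0) = 1 - 0.9987 = 0.0013

P(X > 104) ≈ 0.0013


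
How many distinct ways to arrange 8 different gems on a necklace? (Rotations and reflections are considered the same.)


Free circular arrangements: rotations and reflections both identified.
(n-1)!/2 = 7!/2 = 5040/2 = 2520

2520


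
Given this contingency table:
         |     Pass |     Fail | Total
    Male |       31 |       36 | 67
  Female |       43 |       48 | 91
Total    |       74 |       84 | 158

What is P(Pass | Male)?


P(Pass | Male) = 31/(31+36) = 31/67

P(Pass|Male) = 31/67 ≈ 46.27%


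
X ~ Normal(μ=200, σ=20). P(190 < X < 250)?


z₁=(190-200)/20=-0.5, z₂=(250-200)/20=2.5
P = Φ(2.5) - Φ(-0.5) = 0.993790 - 0.308538 = 0.685252 ≈ 0.6853

P(190 < X < 250) ≈ 0.6853


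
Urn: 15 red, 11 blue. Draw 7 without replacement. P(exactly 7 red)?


Hypergeometric: C(15,7)×C(11,0)/C(26,7)
= 6435×1/657800 = 9/920

P(X=7) = 9/920 ≈ 0.98%


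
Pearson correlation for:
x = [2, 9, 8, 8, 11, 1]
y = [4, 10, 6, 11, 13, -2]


n=6, Σx=39, Σy=42, Σxy=375, Σx²=335, Σy²=446
r = (6×375 - 39×42)/√((6×335 - 39²)(6×446 - 42²))
= 612/√(489×912) = 612/√445968 ≈ 612/667.8084 ≈ 0.9164

r ≈ 0.9164


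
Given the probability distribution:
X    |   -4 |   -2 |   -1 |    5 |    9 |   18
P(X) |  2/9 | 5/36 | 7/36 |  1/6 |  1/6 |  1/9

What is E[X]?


E[X] = Σ x·P(X=x)
= (-4)×(2/9) + (-2)×(5/36) + (-1)×(7/36) + (5)×(1/6) + (9)×(1/6) + (18)×(1/9)
= 107/36

E[X] = 107/36


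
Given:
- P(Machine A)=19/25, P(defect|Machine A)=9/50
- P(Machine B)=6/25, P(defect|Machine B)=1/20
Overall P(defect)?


P(B) = Σ P(B|Aᵢ)×P(Aᵢ)
  9/50×19/25 = 171/1250
  1/20×6/25 = 3/250
Sum = 93/625

P(defect) = 93/625 ≈ 14.88%


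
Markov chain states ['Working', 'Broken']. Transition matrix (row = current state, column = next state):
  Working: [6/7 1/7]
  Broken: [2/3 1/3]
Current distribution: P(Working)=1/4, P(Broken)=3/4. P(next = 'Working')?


P(next=Working) = Σᵢ P(now=i)×P(i→Working)
= 1/4×6/7 + 3/4×2/3
= 3/14 + 1/2 = 5/7

P = 5/7 ≈ 0.7143


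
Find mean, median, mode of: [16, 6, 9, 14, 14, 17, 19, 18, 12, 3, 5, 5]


Sorted: [3, 5, 5, 6, 9, 12, 14, 14, 16, 17, 18, 19]
Mean = 138/12 = 23/2
Median = 13
Freq: {16: 1, 6: 1, 9: 1, 14: 2, 17: 1, 19: 1, 18: 1, 12: 1, 3: 1, 5: 2}
Mode: [5, 14]

Mean=23/2, Median=13, Mode=[5, 14]


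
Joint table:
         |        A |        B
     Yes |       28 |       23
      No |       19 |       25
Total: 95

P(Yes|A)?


P(Yes|A) = 28/(28+19) = 28/47

P = 28/47 ≈ 59.57%


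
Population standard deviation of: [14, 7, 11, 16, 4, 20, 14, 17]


Mean = 103/8
  (14-103/8)²=81/64
  (7-103/8)²=2209/64
  (11-103/8)²=225/64
  (16-103/8)²=625/64
  (4-103/8)²=5041/64
  (20-103/8)²=3249/64
  (14-103/8)²=81/64
  (17-103/8)²=1089/64
Σ(x-μ)² = 1575/8
σ² = (1575/8)/8 = 1575/64

σ = √(1575/64) ≈ 4.9608


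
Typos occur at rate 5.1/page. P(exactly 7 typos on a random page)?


Poisson(λ=5.1): P(X=7) = e^(-λ)×λ^k/k!
= e^(-5.1) × 5.1^7 / 7!
≈ 0.006096746566 × 89741.0677851 / 5040 ≈ 0.108557

P(X=7) ≈ 0.108557 ≈ 10.86%


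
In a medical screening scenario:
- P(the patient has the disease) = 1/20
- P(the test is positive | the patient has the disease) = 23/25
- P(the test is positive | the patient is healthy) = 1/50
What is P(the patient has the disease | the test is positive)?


Using Bayes' theorem:
P(A|B) = P(B|A)·P(A) / P(B)

P(the test is positive) = 23/25 × 1/20 + 1/50 × 19/20
= 23/500 + 19/1000 = 13/200

P(the patient has the disease|the test is positive) = (23/500) / (13/200) = 46/65

P(the patient has the disease|the test is positive) = 46/65 ≈ 70.77%


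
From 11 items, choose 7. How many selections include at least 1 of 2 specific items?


Complement: C(11,7) - C(9,7) = 330 - 36 = 294

294


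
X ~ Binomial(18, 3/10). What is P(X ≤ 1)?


P(X ≤ 1) = Σ P(X=i) for i=0..1
P(X=0) = 1628413597910449/1000000000000000000
P(X=1) = 6281023877654589/500000000000000000
Sum = 14190461353219627/1000000000000000000

P(X ≤ 1) = 14190461353219627/1000000000000000000 ≈ 1.42%


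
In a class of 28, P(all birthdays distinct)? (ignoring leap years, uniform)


P(all different) = Π(365-i)/365 for i=0..27
= (365/365)×(364/365)×...×(338/365)
= 0.345539

P ≈ 0.3455 ≈ 34.55%


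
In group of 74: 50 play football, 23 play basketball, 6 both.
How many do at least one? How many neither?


|A∪B| = 50+23-6 = 67
Neither = 74-67 = 7

At least one: 67; Neither: 7


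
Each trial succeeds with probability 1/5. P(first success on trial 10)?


Geometric: P(X=10) = (1-p)^(k-1)×p = (4/5)^9×1/5 = 262144/9765625

P(X=10) = 262144/9765625 ≈ 2.68%


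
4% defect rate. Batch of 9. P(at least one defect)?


P(all good) = (24/25)^9 = 2641807540224/3814697265625
P(≥1 defect) = 1172889725401/3814697265625

P = 1172889725401/3814697265625 ≈ 30.75%


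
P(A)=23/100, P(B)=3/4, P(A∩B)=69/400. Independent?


P(A)×P(B) = 69/400
P(A∩B) = 69/400
Equal ✓ → Independent

Yes, independent


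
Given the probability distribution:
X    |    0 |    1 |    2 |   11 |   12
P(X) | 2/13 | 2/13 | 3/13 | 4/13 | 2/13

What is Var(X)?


E[X] = 76/13
E[X²] = 786/13
Var(X) = E[X²] - (E[X])² = 786/13 - 5776/169 = 4442/169

Var(X) = 4442/169 ≈ 26.2840


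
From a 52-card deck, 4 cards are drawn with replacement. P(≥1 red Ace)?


P(not a red Ace) = 50/52 = 25/26
P(none in 4 draws) = (25/26)^4 = 390625/456976
P(≥1 red Ace) = 1 - 390625/456976 = 66351/456976

P = 66351/456976 ≈ 14.52%


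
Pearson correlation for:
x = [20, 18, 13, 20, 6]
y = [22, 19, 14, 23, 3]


n=5, Σx=77, Σy=81, Σxy=1442, Σx²=1329, Σy²=1579
r = (5×1442 - 77×81)/√((5×1329 - 77²)(5×1579 - 81²))
= 973/√(716×1334) = 973/√955144 ≈ 973/977.3147 ≈ 0.9956

r ≈ 0.9956


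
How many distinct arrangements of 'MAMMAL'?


Letters: 6, freq: {'M': 3, 'A': 2, 'L': 1}
6!/(3!×2!×1!) = 720/12 = 60

60


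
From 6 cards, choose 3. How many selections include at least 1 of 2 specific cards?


Complement: C(6,3) - C(4,3) = 20 - 4 = 16

16


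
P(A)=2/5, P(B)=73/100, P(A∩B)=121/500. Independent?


P(A)×P(B) = 73/250
P(A∩B) = 121/500
Not equal → NOT independent

No, not independent


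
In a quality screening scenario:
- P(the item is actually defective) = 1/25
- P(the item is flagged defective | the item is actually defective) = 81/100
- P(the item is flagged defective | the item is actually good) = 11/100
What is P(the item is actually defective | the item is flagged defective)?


Using Bayes' theorem:
P(A|B) = P(B|A)·P(A) / P(B)

P(the item is flagged defective) = 81/100 × 1/25 + 11/100 × 24/25
= 81/2500 + 66/625 = 69/500

P(the item is actually defective|the item is flagged defective) = (81/2500) / (69/500) = 27/115

P(the item is actually defective|the item is flagged defective) = 27/115 ≈ 23.48%


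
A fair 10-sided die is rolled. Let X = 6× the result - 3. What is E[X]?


E[die] = (1+10)/2 = 11/2
E[X] = 6×11/2 - 3 = 30

E[X] = 30


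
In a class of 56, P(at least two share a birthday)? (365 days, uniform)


P(all different) = Π(365-i)/365 for i=0..55
= 0.011668
P(match) = 1 - 0.011668 = 0.988332

P ≈ 0.9883 ≈ 98.83%


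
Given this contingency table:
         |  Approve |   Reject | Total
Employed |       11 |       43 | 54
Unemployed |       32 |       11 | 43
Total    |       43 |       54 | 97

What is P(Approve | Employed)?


P(Approve | Employed) = 11/(11+43) = 11/54

P(Approve|Employed) = 11/54 ≈ 20.37%


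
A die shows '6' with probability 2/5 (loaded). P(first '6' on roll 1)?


Geometric: P(X=1) = (1-p)^(k-1)×p = (3/5)^0×2/5 = 2/5

P(X=1) = 2/5 ≈ 40.00%


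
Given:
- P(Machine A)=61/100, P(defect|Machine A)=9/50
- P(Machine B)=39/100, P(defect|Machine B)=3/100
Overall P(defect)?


P(B) = Σ P(B|Aᵢ)×P(Aᵢ)
  9/50×61/100 = 549/5000
  3/100×39/100 = 117/10000
Sum = 243/2000

P(defect) = 243/2000 ≈ 12.15%


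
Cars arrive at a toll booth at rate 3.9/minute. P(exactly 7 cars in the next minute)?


Poisson(λ=3.9): P(X=7) = e^(-λ)×λ^k/k!
= e^(-3.9) × 3.9^7 / 7!
≈ 0.02024191145 × 13723.1006679 / 5040 ≈ 0.055115

P(X=7) ≈ 0.055115 ≈ 5.51%


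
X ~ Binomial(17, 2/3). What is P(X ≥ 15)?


P(X ≥ 15) = Σ P(X=i) for i=15..17
P(X=15) = 4456448/129140163
P(X=16) = 1114112/129140163
P(X=17) = 131072/129140163
Sum = 1900544/43046721

P(X ≥ 15) = 1900544/43046721 ≈ 4.42%


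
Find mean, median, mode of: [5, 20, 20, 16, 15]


Sorted: [5, 15, 16, 20, 20]
Mean = 76/5
Median = 16
Freq: {5: 1, 20: 2, 16: 1, 15: 1}
Mode: [20]

Mean=76/5, Median=16, Mode=20


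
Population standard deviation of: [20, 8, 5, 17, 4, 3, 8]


Mean = 65/7
  (20-65/7)²=5625/49
  (8-65/7)²=81/49
  (5-65/7)²=900/49
  (17-65/7)²=2916/49
  (4-65/7)²=1369/49
  (3-65/7)²=1936/49
  (8-65/7)²=81/49
Σ(x-μ)² = 1844/7
σ² = (1844/7)/7 = 1844/49

σ = √(1844/49) ≈ 6.1345


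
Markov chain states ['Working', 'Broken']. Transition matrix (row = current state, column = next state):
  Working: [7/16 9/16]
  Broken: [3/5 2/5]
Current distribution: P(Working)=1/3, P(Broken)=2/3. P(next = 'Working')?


P(next=Working) = Σᵢ P(now=i)×P(i→Working)
= 1/3×7/16 + 2/3×3/5
= 7/48 + 2/5 = 131/240

P = 131/240 ≈ 0.5458


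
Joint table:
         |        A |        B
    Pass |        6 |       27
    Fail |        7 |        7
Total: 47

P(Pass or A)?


P(Pass∨A) = P(Pass) + P(A) - P(Pass∧A)
= (33 + 13 - 6)/47 = 40/47

P = 40/47 ≈ 85.11%


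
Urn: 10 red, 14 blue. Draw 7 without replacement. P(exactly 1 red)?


Hypergeometric: C(10,1)×C(14,6)/C(24,7)
= 10×3003/346104 = 455/5244

P(X=1) = 455/5244 ≈ 8.68%


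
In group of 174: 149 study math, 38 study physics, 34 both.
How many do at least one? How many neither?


|A∪B| = 149+38-34 = 153
Neither = 174-153 = 21

At least one: 153; Neither: 21


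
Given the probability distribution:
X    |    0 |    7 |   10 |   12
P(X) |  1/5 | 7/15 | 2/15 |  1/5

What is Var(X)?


E[X] = 7
E[X²] = 65
Var(X) = E[X²] - (E[X])² = 65 - 49 = 16

Var(X) = 16 ≈ 16.0000


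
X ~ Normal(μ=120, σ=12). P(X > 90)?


z = (90-120)/12 = -2.5
P(X > 90) = 1 - P(Z ≤ -2.5) = 1 - 0.0062 = 0.9938

P(X > 90) ≈ 0.9938


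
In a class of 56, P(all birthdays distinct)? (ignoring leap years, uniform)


P(all different) = Π(365-i)/365 for i=0..55
= (365/365)×(364/365)×...×(310/365)
= 0.011668

P ≈ 0.0117 ≈ 1.17%


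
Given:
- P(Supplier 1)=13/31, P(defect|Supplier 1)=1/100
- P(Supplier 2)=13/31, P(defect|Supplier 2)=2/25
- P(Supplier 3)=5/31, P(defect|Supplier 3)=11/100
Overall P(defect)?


P(B) = Σ P(B|Aᵢ)×P(Aᵢ)
  1/100×13/31 = 13/3100
  2/25×13/31 = 26/775
  11/100×5/31 = 11/620
Sum = 43/775

P(defect) = 43/775 ≈ 5.55%


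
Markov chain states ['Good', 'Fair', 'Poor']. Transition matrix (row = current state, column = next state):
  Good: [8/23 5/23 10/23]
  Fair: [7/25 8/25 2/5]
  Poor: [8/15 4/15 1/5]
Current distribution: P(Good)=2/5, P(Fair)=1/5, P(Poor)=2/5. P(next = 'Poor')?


P(next=Poor) = Σᵢ P(now=i)×P(i→Poor)
= 2/5×10/23 + 1/5×2/5 + 2/5×1/5
= 4/23 + 2/25 + 2/25 = 192/575

P = 192/575 ≈ 0.3339


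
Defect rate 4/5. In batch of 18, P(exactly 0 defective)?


Binomial: P(X=0) = C(18,0)×p^0×(1-p)^18
= 1 × 1 × 1/3814697265625 = 1/3814697265625

P(X=0) = 1/3814697265625 ≈ 0.00%


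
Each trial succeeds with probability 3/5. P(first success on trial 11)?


Geometric: P(X=11) = (1-p)^(k-1)×p = (2/5)^10×3/5 = 3072/48828125

P(X=11) = 3072/48828125 ≈ 0.01%


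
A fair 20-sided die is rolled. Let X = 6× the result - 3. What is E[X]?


E[die] = (1+20)/2 = 21/2
E[X] = 6×21/2 - 3 = 60

E[X] = 60


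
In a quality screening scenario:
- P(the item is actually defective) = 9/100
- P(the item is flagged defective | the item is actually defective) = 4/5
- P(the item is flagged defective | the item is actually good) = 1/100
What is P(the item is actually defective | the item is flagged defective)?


Using Bayes' theorem:
P(A|B) = P(B|A)·P(A) / P(B)

P(the item is flagged defective) = 4/5 × 9/100 + 1/100 × 91/100
= 9/125 + 91/10000 = 811/10000

P(the item is actually defective|the item is flagged defective) = (9/125) / (811/10000) = 720/811

P(the item is actually defective|the item is flagged defective) = 720/811 ≈ 88.78%


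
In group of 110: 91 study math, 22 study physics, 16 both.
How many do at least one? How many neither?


|A∪B| = 91+22-16 = 97
Neither = 110-97 = 13

At least one: 97; Neither: 13


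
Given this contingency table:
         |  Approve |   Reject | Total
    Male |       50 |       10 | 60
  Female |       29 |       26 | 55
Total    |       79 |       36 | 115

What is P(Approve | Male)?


P(Approve | Male) = 50/(50+10) = 50/60 = 5/6

P(Approve|Male) = 5/6 ≈ 83.33%


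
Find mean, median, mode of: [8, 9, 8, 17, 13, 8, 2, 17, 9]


Sorted: [2, 8, 8, 8, 9, 9, 13, 17, 17]
Mean = 91/9
Median = 9
Freq: {8: 3, 9: 2, 17: 2, 13: 1, 2: 1}
Mode: [8]

Mean=91/9, Median=9, Mode=8


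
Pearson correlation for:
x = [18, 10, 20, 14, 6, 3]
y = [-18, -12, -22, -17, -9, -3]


n=6, Σx=71, Σy=-81, Σxy=-1185, Σx²=1065, Σy²=1331
r = (6×(-1185) - 71×(-81))/√((6×1065 - 71²)(6×1331 - (-81)²))
= -1359/√(1349×1425) = -1359/√1922325 ≈ -1359/1386.4794 ≈ -0.9802

r ≈ -0.9802


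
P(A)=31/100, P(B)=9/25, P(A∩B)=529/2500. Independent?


P(A)×P(B) = 279/2500
P(A∩B) = 529/2500
Not equal → NOT independent

No, not independent


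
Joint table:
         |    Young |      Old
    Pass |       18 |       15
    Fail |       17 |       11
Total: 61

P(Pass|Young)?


P(Pass|Young) = 18/(18+17) = 18/35

P = 18/35 ≈ 51.43%


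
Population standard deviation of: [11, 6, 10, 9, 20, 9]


Mean = 65/6
  (11-65/6)²=1/36
  (6-65/6)²=841/36
  (10-65/6)²=25/36
  (9-65/6)²=121/36
  (20-65/6)²=3025/36
  (9-65/6)²=121/36
Σ(x-μ)² = 689/6
σ² = (689/6)/6 = 689/36

σ = √(689/36) ≈ 4.3748


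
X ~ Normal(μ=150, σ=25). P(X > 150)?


z = (150-150)/25 = 0.0
P(X > 150) = 1 - P(Z ≤ 0.0) = 1 - 0.5000 = 0.5000

P(X > 150) ≈ 0.5000


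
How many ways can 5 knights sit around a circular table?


Circular arrangements of 5 distinct objects: fix one position to break rotational symmetry.
(n-1)! = 4! = 24

24


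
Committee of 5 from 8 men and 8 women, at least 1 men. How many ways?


Count by #men:
  1M,4W: C(8,1)×C(8,4)=560
  2M,3W: C(8,2)×C(8,3)=1568
  3M,2W: C(8,3)×C(8,2)=1568
  4M,1W: C(8,4)×C(8,1)=560
  5M,0W: C(8,5)×C(8,0)=56
Total = 4312

4312


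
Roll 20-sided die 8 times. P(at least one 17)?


P(no 17)^8 = (19/20)^8 = 16983563041/25600000000
P(≥1) = 1 - 16983563041/25600000000 = 8616436959/25600000000

P = 8616436959/25600000000 ≈ 33.66%


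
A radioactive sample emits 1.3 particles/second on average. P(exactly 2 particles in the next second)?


Poisson(λ=1.3): P(X=2) = e^(-λ)×λ^k/k!
= e^(-1.3) × 1.3^2 / 2!
≈ 0.272531793 × 1.69 / 2 ≈ 0.230289

P(X=2) ≈ 0.230289 ≈ 23.03%


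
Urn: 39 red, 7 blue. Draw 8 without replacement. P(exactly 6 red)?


Hypergeometric: C(39,6)×C(7,2)/C(46,8)
= 3262623×21/260932815 = 585599/2230195

P(X=6) = 585599/2230195 ≈ 26.26%


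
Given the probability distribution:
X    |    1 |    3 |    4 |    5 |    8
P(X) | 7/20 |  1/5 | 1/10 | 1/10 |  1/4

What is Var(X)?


E[X] = 77/20
E[X²] = 89/4
Var(X) = E[X²] - (E[X])² = 89/4 - 5929/400 = 2971/400

Var(X) = 2971/400 ≈ 7.4275


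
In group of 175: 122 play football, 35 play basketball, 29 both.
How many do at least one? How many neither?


|A∪B| = 122+35-29 = 128
Neither = 175-128 = 47

At least one: 128; Neither: 47


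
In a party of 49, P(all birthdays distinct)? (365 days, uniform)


P(all different) = Π(365-i)/365 for i=0..48
= (365/365)×(364/365)×...×(317/365)
= 0.034220

P ≈ 0.0342 ≈ 3.42%


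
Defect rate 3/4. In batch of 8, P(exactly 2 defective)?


Binomial: P(X=2) = C(8,2)×p^2×(1-p)^6
= 28 × 9/16 × 1/4096 = 63/16384

P(X=2) = 63/16384 ≈ 0.38%


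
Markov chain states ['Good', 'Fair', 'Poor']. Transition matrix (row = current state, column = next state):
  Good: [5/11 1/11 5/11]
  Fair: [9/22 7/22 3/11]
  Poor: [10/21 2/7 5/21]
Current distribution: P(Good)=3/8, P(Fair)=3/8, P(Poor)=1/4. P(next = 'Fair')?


P(next=Fair) = Σᵢ P(now=i)×P(i→Fair)
= 3/8×1/11 + 3/8×7/22 + 1/4×2/7
= 3/88 + 21/176 + 1/14 = 277/1232

P = 277/1232 ≈ 0.2248


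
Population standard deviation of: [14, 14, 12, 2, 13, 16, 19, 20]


Mean = 110/8 = 55/4
  (14-55/4)²=1/16
  (14-55/4)²=1/16
  (12-55/4)²=49/16
  (2-55/4)²=2209/16
  (13-55/4)²=9/16
  (16-55/4)²=81/16
  (19-55/4)²=441/16
  (20-55/4)²=625/16
Σ(x-μ)² = 427/2
σ² = (427/2)/8 = 427/16

σ = √(427/16) ≈ 5.1660


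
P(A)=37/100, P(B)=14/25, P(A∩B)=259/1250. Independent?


P(A)×P(B) = 259/1250
P(A∩B) = 259/1250
Equal ✓ → Independent

Yes, independent


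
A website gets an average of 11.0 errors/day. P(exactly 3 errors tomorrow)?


Poisson(λ=11.0): P(X=3) = e^(-λ)×λ^k/k!
= e^(-11.0) × 11.0^3 / 3!
≈ 1.670170079e-05 × 1331 / 6 ≈ 0.003705

P(X=3) ≈ 0.003705 ≈ 0.37%


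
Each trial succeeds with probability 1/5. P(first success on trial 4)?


Geometric: P(X=4) = (1-p)^(k-1)×p = (4/5)^3×1/5 = 64/625

P(X=4) = 64/625 ≈ 10.24%


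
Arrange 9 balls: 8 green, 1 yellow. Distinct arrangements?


9!/(8!×1!) = 9

9


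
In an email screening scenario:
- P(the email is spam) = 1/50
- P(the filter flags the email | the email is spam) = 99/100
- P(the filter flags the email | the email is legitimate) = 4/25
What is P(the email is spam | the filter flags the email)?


Using Bayes' theorem:
P(A|B) = P(B|A)·P(A) / P(B)

P(the filter flags the email) = 99/100 × 1/50 + 4/25 × 49/50
= 99/5000 + 98/625 = 883/5000

P(the email is spam|the filter flags the email) = (99/5000) / (883/5000) = 99/883

P(the email is spam|the filter flags the email) = 99/883 ≈ 11.21%


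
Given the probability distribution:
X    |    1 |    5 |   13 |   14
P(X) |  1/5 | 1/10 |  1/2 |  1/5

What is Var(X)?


E[X] = 10
E[X²] = 632/5
Var(X) = E[X²] - (E[X])² = 632/5 - 100 = 132/5

Var(X) = 132/5 ≈ 26.4000


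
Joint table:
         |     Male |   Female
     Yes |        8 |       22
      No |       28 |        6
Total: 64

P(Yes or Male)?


P(Yes∨Male) = P(Yes) + P(Male) - P(Yes∧Male)
= (30 + 36 - 8)/64 = 58/64 = 29/32

P = 29/32 ≈ 90.62%


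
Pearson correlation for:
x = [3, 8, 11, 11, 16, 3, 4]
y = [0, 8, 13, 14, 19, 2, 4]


n=7, Σx=56, Σy=60, Σxy=687, Σx²=596, Σy²=810
r = (7×687 - 56×60)/√((7×596 - 56²)(7×810 - 60²))
= 1449/√(1036×2070) = 1449/√2144520 ≈ 1449/1464.4180 ≈ 0.9895

r ≈ 0.9895


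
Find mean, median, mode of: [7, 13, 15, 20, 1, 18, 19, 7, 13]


Sorted: [1, 7, 7, 13, 13, 15, 18, 19, 20]
Mean = 113/9
Median = 13
Freq: {7: 2, 13: 2, 15: 1, 20: 1, 1: 1, 18: 1, 19: 1}
Mode: [7, 13]

Mean=113/9, Median=13, Mode=[7, 13]


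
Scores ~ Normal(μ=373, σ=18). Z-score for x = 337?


z = (x - μ)/σ = (337 - 373)/18 = -2.0

z = -2.0


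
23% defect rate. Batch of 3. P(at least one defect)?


P(all good) = (77/100)^3 = 456533/1000000
P(≥1 defect) = 543467/1000000

P = 543467/1000000 ≈ 54.35%


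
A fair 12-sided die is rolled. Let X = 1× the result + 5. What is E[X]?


E[die] = (1+12)/2 = 13/2
E[X] = 1×13/2 + 5 = 23/2

E[X] = 23/2


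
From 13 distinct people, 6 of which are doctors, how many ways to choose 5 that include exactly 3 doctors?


Choose 3 of the 6 doctors and 2 of the other 7 people:
C(6,3)×C(7,2) = 20×21 = 420

420


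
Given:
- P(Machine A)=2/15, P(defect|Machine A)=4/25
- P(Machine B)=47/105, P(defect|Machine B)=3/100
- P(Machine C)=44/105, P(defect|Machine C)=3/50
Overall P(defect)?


P(B) = Σ P(B|Aᵢ)×P(Aᵢ)
  4/25×2/15 = 8/375
  3/100×47/105 = 47/3500
  3/50×44/105 = 22/875
Sum = 629/10500

P(defect) = 629/10500 ≈ 5.99%


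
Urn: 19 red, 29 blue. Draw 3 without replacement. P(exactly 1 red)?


Hypergeometric: C(19,1)×C(29,2)/C(48,3)
= 19×406/17296 = 3857/8648

P(X=1) = 3857/8648 ≈ 44.60%


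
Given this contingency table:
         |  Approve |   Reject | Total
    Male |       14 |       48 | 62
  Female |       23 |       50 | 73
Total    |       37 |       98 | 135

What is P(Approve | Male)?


P(Approve | Male) = 14/(14+48) = 14/62 = 7/31

P(Approve|Male) = 7/31 ≈ 22.58%
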